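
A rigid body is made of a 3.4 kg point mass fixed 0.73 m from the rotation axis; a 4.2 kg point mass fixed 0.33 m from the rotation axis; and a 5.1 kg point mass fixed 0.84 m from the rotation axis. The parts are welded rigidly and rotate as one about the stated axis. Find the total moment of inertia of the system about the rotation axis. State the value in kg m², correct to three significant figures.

5.87

Point mass: I_cm = 0; centre at d = 0.73 m, so the parallel axis theorem gives I = 0 + (3.4)(0.73)² = 1.8119 kg m².
Point mass: I_cm = 0; centre at d = 0.33 m, so the parallel axis theorem gives I = 0 + (4.2)(0.33)² = 0.45738 kg m².
Point mass: I_cm = 0; centre at d = 0.84 m, so the parallel axis theorem gives I = 0 + (5.1)(0.84)² = 3.5986 kg m².
Total I = 1.8119 + 0.45738 + 3.5986 = 5.8678 kg m².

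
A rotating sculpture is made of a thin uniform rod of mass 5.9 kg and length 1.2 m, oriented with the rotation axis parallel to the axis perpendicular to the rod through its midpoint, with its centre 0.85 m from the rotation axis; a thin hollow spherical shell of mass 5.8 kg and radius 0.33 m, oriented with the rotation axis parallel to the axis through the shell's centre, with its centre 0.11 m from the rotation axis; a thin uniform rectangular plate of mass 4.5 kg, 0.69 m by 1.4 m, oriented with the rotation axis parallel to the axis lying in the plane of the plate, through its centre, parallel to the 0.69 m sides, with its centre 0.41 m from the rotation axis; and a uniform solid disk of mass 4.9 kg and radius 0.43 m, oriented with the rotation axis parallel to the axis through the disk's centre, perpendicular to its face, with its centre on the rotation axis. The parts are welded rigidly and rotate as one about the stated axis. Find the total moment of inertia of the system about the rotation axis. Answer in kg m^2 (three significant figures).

7.41

Thin rod: I_cm = (1/12)ML² = (1/12)(5.9)(1.2)² = 0.708 kg m^2; centre at d = 0.85 m, so I = I_cm + Md² gives I = 0.708 + (5.9)(0.85)² = 4.9707 kg m^2.
Spherical shell: I_cm = (2/3)MR² = (2/3)(5.8)(0.33)² = 0.42108 kg m^2; centre at d = 0.11 m, so I = I_cm + Md² gives I = 0.42108 + (5.8)(0.11)² = 0.49126 kg m^2.
Rectangular plate: I_cm = (1/12)Mb² = (1/12)(4.5)(1.4)² = 0.735 kg m^2; centre at d = 0.41 m, so I = I_cm + Md² gives I = 0.735 + (4.5)(0.41)² = 1.4914 kg m^2.
Solid disk: I_cm = (1/2)MR² = (1/2)(4.9)(0.43)² = 0.453 kg m^2; axis through the centre, so I = 0.453 kg m^2.
Total I = 4.9707 + 0.49126 + 1.4914 + 0.453 = 7.4065 kg m^2.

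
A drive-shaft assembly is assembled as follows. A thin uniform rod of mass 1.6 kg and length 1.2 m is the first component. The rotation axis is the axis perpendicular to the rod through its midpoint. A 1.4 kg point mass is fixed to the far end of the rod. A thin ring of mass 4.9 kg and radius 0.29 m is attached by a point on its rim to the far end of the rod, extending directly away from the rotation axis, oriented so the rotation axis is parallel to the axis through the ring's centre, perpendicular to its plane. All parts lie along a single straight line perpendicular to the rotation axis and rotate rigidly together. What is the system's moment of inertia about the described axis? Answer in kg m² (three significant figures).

4.99

Thin rod: I_cm = (1/12)ML² = (1/12)(1.6)(1.2)² = 0.192 kg m²; axis through the centre, so I = 0.192 kg m².
Point mass: I_cm = 0; centre at d = 0.6 m, so I = I_cm + Md² gives I = 0 + (1.4)(0.6)² = 0.504 kg m².
Thin ring: I_cm = MR² = (4.9)(0.29)² = 0.41209 kg m²; centre at d = 0.6 + 0.29 = 0.89 m, so I = I_cm + Md² gives I = 0.41209 + (4.9)(0.89)² = 4.2934 kg m².
Total I = 0.192 + 0.504 + 4.2934 = 4.9894 kg m².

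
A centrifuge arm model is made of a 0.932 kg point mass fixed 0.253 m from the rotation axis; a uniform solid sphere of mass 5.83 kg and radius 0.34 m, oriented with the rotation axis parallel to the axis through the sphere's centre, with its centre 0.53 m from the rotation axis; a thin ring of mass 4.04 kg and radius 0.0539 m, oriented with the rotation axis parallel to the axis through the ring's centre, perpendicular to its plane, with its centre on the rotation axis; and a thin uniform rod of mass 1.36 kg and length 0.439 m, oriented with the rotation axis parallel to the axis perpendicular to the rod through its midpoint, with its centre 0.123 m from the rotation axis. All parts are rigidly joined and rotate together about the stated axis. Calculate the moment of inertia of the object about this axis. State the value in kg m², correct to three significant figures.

2.02

Point mass: I_cm = 0; centre at d = 0.253 m, so I = I_cm + Md² gives I = 0 + (0.932)(0.253)² = 0.059656 kg m².
Solid sphere: I_cm = (2/5)MR² = (2/5)(5.83)(0.34)² = 0.26958 kg m²; centre at d = 0.53 m, so I = I_cm + Md² gives I = 0.26958 + (5.83)(0.53)² = 1.9072 kg m².
Thin ring: I_cm = MR² = (4.04)(0.0539)² = 0.011737 kg m²; axis through the centre, so I = 0.011737 kg m².
Thin rod: I_cm = (1/12)ML² = (1/12)(1.36)(0.439)² = 0.021842 kg m²; centre at d = 0.123 m, so I = I_cm + Md² gives I = 0.021842 + (1.36)(0.123)² = 0.042417 kg m².
Total I = 0.059656 + 1.9072 + 0.011737 + 0.042417 = 2.021 kg m².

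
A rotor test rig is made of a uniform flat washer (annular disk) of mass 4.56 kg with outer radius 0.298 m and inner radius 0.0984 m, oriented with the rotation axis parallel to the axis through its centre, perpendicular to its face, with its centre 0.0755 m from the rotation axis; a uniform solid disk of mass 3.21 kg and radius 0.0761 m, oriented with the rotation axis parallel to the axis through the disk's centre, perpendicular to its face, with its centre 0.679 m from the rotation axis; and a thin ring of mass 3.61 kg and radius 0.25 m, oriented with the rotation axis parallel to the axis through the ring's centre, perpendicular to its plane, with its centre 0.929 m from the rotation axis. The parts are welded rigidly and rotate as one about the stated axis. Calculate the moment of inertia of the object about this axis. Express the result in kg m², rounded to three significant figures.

5.08

Annular disk: I_cm = (1/2)M(R²+r²) = (1/2)(4.56)[(0.298)² + (0.0984)²] = 0.22455 kg m²; centre at d = 0.0755 m, so I = I_cm + Md² gives I = 0.22455 + (4.56)(0.0755)² = 0.25054 kg m².
Solid disk: I_cm = (1/2)MR² = (1/2)(3.21)(0.0761)² = 0.0092949 kg m²; centre at d = 0.679 m, so I = I_cm + Md² gives I = 0.0092949 + (3.21)(0.679)² = 1.4892 kg m².
Thin ring: I_cm = MR² = (3.61)(0.25)² = 0.22562 kg m²; centre at d = 0.929 m, so I = I_cm + Md² gives I = 0.22562 + (3.61)(0.929)² = 3.3412 kg m².
Total I = 0.25054 + 1.4892 + 3.3412 = 5.081 kg m².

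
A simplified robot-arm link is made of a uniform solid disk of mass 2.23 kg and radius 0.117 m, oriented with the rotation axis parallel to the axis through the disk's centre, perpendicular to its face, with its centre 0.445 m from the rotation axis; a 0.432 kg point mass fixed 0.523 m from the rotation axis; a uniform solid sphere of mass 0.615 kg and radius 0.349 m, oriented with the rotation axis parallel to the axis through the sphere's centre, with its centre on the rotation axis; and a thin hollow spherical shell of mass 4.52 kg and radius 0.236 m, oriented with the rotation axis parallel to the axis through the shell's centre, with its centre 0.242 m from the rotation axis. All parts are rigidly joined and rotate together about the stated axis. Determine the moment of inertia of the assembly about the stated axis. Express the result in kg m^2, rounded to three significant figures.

1.04

Solid disk: I_cm = (1/2)MR² = (1/2)(2.23)(0.117)² = 0.015263 kg m^2; centre at d = 0.445 m, so the parallel axis theorem gives I = 0.015263 + (2.23)(0.445)² = 0.45686 kg m^2.
Point mass: I_cm = 0; centre at d = 0.523 m, so the parallel axis theorem gives I = 0 + (0.432)(0.523)² = 0.11816 kg m^2.
Solid sphere: I_cm = (2/5)MR² = (2/5)(0.615)(0.349)² = 0.029963 kg m^2; axis through the centre, so I = 0.029963 kg m^2.
Spherical shell: I_cm = (2/3)MR² = (2/3)(4.52)(0.236)² = 0.16783 kg m^2; centre at d = 0.242 m, so the parallel axis theorem gives I = 0.16783 + (4.52)(0.242)² = 0.43254 kg m^2.
Total I = 0.45686 + 0.11816 + 0.029963 + 0.43254 = 1.0375 kg m^2.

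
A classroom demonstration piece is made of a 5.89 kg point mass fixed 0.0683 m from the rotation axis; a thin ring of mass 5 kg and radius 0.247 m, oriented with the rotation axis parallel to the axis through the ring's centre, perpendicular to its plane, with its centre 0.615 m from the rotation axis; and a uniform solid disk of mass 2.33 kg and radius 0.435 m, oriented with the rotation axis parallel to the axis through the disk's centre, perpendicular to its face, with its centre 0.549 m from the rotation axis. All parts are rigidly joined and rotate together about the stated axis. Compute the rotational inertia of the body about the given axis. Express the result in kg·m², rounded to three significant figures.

Point mass: I_cm = 0; centre at d = 0.0683 m, so I = I_cm + Md² gives I = 0 + (5.89)(0.0683)² = 0.027476 kg·m².
Thin ring: I_cm = MR² = (5)(0.247)² = 0.30505 kg·m²; centre at d = 0.615 m, so I = I_cm + Md² gives I = 0.30505 + (5)(0.615)² = 2.1962 kg·m².
Solid disk: I_cm = (1/2)MR² = (1/2)(2.33)(0.435)² = 0.22045 kg·m²; centre at d = 0.549 m, so I = I_cm + Md² gives I = 0.22045 + (2.33)(0.549)² = 0.92271 kg·m².
Total I = 0.027476 + 2.1962 + 0.92271 = 3.1464 kg·m².

3.15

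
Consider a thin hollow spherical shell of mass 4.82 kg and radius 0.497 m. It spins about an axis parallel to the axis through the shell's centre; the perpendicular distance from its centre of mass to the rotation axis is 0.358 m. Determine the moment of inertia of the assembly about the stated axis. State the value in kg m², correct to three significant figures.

I_cm = (2/3)MR² = (2/3)(4.82)(0.497)² = 0.79372 kg m²; centre at d = 0.358 m, so I = I_cm + Md² gives I = 0.79372 + (4.82)(0.358)² = 1.4115 kg m².

1.41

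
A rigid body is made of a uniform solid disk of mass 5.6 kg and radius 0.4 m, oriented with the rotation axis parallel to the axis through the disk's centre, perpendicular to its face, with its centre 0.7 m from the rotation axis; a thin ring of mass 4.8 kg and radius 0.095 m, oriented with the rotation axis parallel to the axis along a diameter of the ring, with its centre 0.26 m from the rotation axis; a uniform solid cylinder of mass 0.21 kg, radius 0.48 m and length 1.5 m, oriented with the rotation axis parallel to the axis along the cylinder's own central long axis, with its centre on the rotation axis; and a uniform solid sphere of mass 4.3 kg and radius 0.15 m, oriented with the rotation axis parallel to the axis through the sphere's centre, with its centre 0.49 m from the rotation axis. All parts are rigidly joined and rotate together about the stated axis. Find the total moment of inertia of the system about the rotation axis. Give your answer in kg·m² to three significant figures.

4.63

Solid disk: I_cm = (1/2)MR² = (1/2)(5.6)(0.4)² = 0.448 kg·m²; centre at d = 0.7 m, so the parallel axis theorem gives I = 0.448 + (5.6)(0.7)² = 3.192 kg·m².
Thin ring: I_cm = (1/2)MR² = (1/2)(4.8)(0.095)² = 0.02166 kg·m²; centre at d = 0.26 m, so the parallel axis theorem gives I = 0.02166 + (4.8)(0.26)² = 0.34614 kg·m².
Solid cylinder: I_cm = (1/2)MR² = (1/2)(0.21)(0.48)² = 0.024192 kg·m²; axis through the centre, so I = 0.024192 kg·m².
Solid sphere: I_cm = (2/5)MR² = (2/5)(4.3)(0.15)² = 0.0387 kg·m²; centre at d = 0.49 m, so the parallel axis theorem gives I = 0.0387 + (4.3)(0.49)² = 1.0711 kg·m².
Total I = 3.192 + 0.34614 + 0.024192 + 1.0711 = 4.6335 kg·m².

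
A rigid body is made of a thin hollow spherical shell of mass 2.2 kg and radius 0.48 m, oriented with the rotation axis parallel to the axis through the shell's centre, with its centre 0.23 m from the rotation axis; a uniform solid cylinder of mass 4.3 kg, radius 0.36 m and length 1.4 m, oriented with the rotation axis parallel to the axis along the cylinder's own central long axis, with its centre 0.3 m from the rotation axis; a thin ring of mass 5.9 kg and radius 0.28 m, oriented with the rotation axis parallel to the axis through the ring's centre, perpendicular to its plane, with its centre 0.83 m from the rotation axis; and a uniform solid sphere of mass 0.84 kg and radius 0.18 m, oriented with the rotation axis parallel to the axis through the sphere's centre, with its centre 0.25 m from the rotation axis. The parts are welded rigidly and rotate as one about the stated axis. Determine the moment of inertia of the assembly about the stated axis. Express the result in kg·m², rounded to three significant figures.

Spherical shell: I_cm = (2/3)MR² = (2/3)(2.2)(0.48)² = 0.33792 kg·m²; centre at d = 0.23 m, so I = I_cm + Md² gives I = 0.33792 + (2.2)(0.23)² = 0.4543 kg·m².
Solid cylinder: I_cm = (1/2)MR² = (1/2)(4.3)(0.36)² = 0.27864 kg·m²; centre at d = 0.3 m, so I = I_cm + Md² gives I = 0.27864 + (4.3)(0.3)² = 0.66564 kg·m².
Thin ring: I_cm = MR² = (5.9)(0.28)² = 0.46256 kg·m²; centre at d = 0.83 m, so I = I_cm + Md² gives I = 0.46256 + (5.9)(0.83)² = 4.5271 kg·m².
Solid sphere: I_cm = (2/5)MR² = (2/5)(0.84)(0.18)² = 0.010886 kg·m²; centre at d = 0.25 m, so I = I_cm + Md² gives I = 0.010886 + (0.84)(0.25)² = 0.063386 kg·m².
Total I = 0.4543 + 0.66564 + 4.5271 + 0.063386 = 5.7104 kg·m².

5.71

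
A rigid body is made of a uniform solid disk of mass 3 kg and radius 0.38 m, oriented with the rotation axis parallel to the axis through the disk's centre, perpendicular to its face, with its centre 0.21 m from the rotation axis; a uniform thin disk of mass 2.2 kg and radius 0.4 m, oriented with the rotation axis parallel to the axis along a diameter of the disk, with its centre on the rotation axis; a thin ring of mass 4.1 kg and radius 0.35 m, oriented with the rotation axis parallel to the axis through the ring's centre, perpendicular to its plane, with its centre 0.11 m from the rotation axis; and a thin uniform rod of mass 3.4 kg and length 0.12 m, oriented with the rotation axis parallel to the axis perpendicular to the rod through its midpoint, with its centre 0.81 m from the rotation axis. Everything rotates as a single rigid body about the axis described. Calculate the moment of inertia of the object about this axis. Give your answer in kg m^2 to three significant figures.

Solid disk: I_cm = (1/2)MR² = (1/2)(3)(0.38)² = 0.2166 kg m^2; centre at d = 0.21 m, so the parallel axis theorem gives I = 0.2166 + (3)(0.21)² = 0.3489 kg m^2.
Thin disk: I_cm = (1/4)MR² = (1/4)(2.2)(0.4)² = 0.088 kg m^2; axis through the centre, so I = 0.088 kg m^2.
Thin ring: I_cm = MR² = (4.1)(0.35)² = 0.50225 kg m^2; centre at d = 0.11 m, so the parallel axis theorem gives I = 0.50225 + (4.1)(0.11)² = 0.55186 kg m^2.
Thin rod: I_cm = (1/12)ML² = (1/12)(3.4)(0.12)² = 0.00408 kg m^2; centre at d = 0.81 m, so the parallel axis theorem gives I = 0.00408 + (3.4)(0.81)² = 2.2348 kg m^2.
Total I = 0.3489 + 0.088 + 0.55186 + 2.2348 = 3.2236 kg m^2.

3.22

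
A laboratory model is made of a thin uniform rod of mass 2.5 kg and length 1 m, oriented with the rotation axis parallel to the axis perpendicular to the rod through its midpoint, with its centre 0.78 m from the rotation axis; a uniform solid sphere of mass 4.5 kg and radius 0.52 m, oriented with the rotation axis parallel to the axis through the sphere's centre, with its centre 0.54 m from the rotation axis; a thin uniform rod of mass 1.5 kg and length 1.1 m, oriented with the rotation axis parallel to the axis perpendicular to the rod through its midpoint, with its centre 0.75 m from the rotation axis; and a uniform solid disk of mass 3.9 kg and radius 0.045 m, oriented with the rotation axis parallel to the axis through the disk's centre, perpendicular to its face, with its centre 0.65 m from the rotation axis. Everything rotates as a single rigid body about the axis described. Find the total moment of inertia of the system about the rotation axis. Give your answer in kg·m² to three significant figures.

Thin rod: I_cm = (1/12)ML² = (1/12)(2.5)(1)² = 0.20833 kg·m²; centre at d = 0.78 m, so I = I_cm + Md² gives I = 0.20833 + (2.5)(0.78)² = 1.7293 kg·m².
Solid sphere: I_cm = (2/5)MR² = (2/5)(4.5)(0.52)² = 0.48672 kg·m²; centre at d = 0.54 m, so I = I_cm + Md² gives I = 0.48672 + (4.5)(0.54)² = 1.7989 kg·m².
Thin rod: I_cm = (1/12)ML² = (1/12)(1.5)(1.1)² = 0.15125 kg·m²; centre at d = 0.75 m, so I = I_cm + Md² gives I = 0.15125 + (1.5)(0.75)² = 0.995 kg·m².
Solid disk: I_cm = (1/2)MR² = (1/2)(3.9)(0.045)² = 0.0039488 kg·m²; centre at d = 0.65 m, so I = I_cm + Md² gives I = 0.0039488 + (3.9)(0.65)² = 1.6517 kg·m².
Total I = 1.7293 + 1.7989 + 0.995 + 1.6517 = 6.175 kg·m².

6.17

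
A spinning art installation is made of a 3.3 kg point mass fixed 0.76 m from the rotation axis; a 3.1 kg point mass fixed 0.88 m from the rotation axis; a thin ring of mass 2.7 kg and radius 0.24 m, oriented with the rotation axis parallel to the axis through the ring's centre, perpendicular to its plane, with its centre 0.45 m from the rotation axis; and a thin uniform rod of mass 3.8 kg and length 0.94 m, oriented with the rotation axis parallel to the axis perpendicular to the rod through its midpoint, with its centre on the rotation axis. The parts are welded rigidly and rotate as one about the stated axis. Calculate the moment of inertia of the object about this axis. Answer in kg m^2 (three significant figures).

5.29

Point mass: I_cm = 0; centre at d = 0.76 m, so I = I_cm + Md² gives I = 0 + (3.3)(0.76)² = 1.9061 kg m^2.
Point mass: I_cm = 0; centre at d = 0.88 m, so I = I_cm + Md² gives I = 0 + (3.1)(0.88)² = 2.4006 kg m^2.
Thin ring: I_cm = MR² = (2.7)(0.24)² = 0.15552 kg m^2; centre at d = 0.45 m, so I = I_cm + Md² gives I = 0.15552 + (2.7)(0.45)² = 0.70227 kg m^2.
Thin rod: I_cm = (1/12)ML² = (1/12)(3.8)(0.94)² = 0.27981 kg m^2; axis through the centre, so I = 0.27981 kg m^2.
Total I = 1.9061 + 2.4006 + 0.70227 + 0.27981 = 5.2888 kg m^2.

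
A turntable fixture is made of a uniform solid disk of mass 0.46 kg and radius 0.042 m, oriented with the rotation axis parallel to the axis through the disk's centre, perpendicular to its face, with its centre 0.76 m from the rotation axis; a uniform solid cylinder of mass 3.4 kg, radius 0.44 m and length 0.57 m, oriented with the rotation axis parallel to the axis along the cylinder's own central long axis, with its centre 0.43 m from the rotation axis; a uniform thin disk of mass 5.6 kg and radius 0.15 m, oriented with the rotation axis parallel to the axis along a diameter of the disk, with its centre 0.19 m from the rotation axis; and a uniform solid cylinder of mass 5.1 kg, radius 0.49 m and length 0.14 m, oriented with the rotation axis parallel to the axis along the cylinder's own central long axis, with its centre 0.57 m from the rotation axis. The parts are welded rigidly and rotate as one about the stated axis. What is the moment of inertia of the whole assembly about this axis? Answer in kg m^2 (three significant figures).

3.73

Solid disk: I_cm = (1/2)MR² = (1/2)(0.46)(0.042)² = 0.00040572 kg m^2; centre at d = 0.76 m, so the parallel axis theorem gives I = 0.00040572 + (0.46)(0.76)² = 0.2661 kg m^2.
Solid cylinder: I_cm = (1/2)MR² = (1/2)(3.4)(0.44)² = 0.32912 kg m^2; centre at d = 0.43 m, so the parallel axis theorem gives I = 0.32912 + (3.4)(0.43)² = 0.95778 kg m^2.
Thin disk: I_cm = (1/4)MR² = (1/4)(5.6)(0.15)² = 0.0315 kg m^2; centre at d = 0.19 m, so the parallel axis theorem gives I = 0.0315 + (5.6)(0.19)² = 0.23366 kg m^2.
Solid cylinder: I_cm = (1/2)MR² = (1/2)(5.1)(0.49)² = 0.61225 kg m^2; centre at d = 0.57 m, so the parallel axis theorem gives I = 0.61225 + (5.1)(0.57)² = 2.2692 kg m^2.
Total I = 0.2661 + 0.95778 + 0.23366 + 2.2692 = 3.7268 kg m^2.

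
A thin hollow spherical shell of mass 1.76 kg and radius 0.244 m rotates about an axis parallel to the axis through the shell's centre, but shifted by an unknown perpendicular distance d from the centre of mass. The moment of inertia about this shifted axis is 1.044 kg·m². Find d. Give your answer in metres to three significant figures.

About the centre-of-mass axis, I_cm = (2/3)MR² = (2/3)(1.76)(0.244)² = 0.069856 kg·m².
Parallel axis theorem: I = I_cm + Md², so Md² = 1.044 − 0.069856 = 0.97414 kg·m².
d = √(0.97414 / 1.76) = 0.74397 m.

0.744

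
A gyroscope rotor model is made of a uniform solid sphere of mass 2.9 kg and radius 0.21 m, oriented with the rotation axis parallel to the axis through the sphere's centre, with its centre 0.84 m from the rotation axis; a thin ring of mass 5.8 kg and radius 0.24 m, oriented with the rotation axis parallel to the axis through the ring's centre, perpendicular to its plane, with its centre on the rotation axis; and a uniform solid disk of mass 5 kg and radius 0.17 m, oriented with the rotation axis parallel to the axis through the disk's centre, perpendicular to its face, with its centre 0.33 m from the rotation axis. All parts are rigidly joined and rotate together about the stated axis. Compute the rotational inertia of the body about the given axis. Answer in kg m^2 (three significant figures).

3.05

Solid sphere: I_cm = (2/5)MR² = (2/5)(2.9)(0.21)² = 0.051156 kg m^2; centre at d = 0.84 m, so the parallel axis theorem gives I = 0.051156 + (2.9)(0.84)² = 2.0974 kg m^2.
Thin ring: I_cm = MR² = (5.8)(0.24)² = 0.33408 kg m^2; axis through the centre, so I = 0.33408 kg m^2.
Solid disk: I_cm = (1/2)MR² = (1/2)(5)(0.17)² = 0.07225 kg m^2; centre at d = 0.33 m, so the parallel axis theorem gives I = 0.07225 + (5)(0.33)² = 0.61675 kg m^2.
Total I = 2.0974 + 0.33408 + 0.61675 = 3.0482 kg m^2.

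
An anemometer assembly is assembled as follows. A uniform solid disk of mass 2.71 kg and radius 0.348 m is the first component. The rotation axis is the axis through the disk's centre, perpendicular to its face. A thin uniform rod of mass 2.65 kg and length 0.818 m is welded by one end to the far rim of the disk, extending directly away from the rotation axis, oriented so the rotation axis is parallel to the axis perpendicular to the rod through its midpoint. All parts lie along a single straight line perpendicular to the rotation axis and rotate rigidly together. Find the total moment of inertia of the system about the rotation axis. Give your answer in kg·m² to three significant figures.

1.83

Solid disk: I_cm = (1/2)MR² = (1/2)(2.71)(0.348)² = 0.1641 kg·m²; axis through the centre, so I = 0.1641 kg·m².
Thin rod: I_cm = (1/12)ML² = (1/12)(2.65)(0.818)² = 0.14776 kg·m²; centre at d = 0.348 + 0.409 = 0.757 m, so the parallel axis theorem gives I = 0.14776 + (2.65)(0.757)² = 1.6663 kg·m².
Total I = 0.1641 + 1.6663 = 1.8304 kg·m².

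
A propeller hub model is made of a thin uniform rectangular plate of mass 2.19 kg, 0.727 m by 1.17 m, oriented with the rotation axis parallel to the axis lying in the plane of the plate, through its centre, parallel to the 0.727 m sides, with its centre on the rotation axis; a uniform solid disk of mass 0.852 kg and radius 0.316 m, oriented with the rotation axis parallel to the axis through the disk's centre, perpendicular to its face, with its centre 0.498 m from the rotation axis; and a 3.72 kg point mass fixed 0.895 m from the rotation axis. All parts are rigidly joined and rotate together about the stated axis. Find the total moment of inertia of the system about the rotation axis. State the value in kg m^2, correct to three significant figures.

Rectangular plate: I_cm = (1/12)Mb² = (1/12)(2.19)(1.17)² = 0.24982 kg m^2; axis through the centre, so I = 0.24982 kg m^2.
Solid disk: I_cm = (1/2)MR² = (1/2)(0.852)(0.316)² = 0.042539 kg m^2; centre at d = 0.498 m, so the parallel axis theorem gives I = 0.042539 + (0.852)(0.498)² = 0.25384 kg m^2.
Point mass: I_cm = 0; centre at d = 0.895 m, so the parallel axis theorem gives I = 0 + (3.72)(0.895)² = 2.9798 kg m^2.
Total I = 0.24982 + 0.25384 + 2.9798 = 3.4835 kg m^2.

3.48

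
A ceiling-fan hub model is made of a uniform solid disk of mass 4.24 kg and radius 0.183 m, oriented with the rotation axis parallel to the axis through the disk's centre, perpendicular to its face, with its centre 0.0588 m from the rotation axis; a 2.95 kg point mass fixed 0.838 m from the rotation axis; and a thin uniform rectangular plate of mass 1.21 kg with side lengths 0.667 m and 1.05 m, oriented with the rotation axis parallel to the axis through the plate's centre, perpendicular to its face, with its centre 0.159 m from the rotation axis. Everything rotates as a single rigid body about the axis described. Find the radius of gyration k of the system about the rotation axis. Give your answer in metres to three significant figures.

Solid disk: I_cm = (1/2)MR² = (1/2)(4.24)(0.183)² = 0.070997 kg m²; centre at d = 0.0588 m, so the parallel axis theorem gives I = 0.070997 + (4.24)(0.0588)² = 0.085656 kg m².
Point mass: I_cm = 0; centre at d = 0.838 m, so the parallel axis theorem gives I = 0 + (2.95)(0.838)² = 2.0716 kg m².
Rectangular plate: I_cm = (1/12)M(a²+b²) = (1/12)(1.21)[(0.667)² + (1.05)²] = 0.15603 kg m²; centre at d = 0.159 m, so the parallel axis theorem gives I = 0.15603 + (1.21)(0.159)² = 0.18662 kg m².
Total I = 2.3439 kg m²; total mass M = 8.4 kg.
k = √(I/M) = √(2.3439/8.4) = 0.52824 m.

0.528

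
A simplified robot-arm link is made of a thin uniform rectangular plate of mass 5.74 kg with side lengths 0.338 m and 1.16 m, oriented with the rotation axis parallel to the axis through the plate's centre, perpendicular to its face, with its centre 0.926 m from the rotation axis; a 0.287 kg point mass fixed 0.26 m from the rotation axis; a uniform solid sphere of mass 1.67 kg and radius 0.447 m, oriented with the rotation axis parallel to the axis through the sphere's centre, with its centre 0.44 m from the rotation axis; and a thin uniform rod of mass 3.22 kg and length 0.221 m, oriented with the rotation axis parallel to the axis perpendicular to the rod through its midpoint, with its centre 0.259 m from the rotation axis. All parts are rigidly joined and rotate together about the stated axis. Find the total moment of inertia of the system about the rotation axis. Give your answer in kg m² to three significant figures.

Rectangular plate: I_cm = (1/12)M(a²+b²) = (1/12)(5.74)[(0.338)² + (1.16)²] = 0.69829 kg m²; centre at d = 0.926 m, so I = I_cm + Md² gives I = 0.69829 + (5.74)(0.926)² = 5.6202 kg m².
Point mass: I_cm = 0; centre at d = 0.26 m, so I = I_cm + Md² gives I = 0 + (0.287)(0.26)² = 0.019401 kg m².
Solid sphere: I_cm = (2/5)MR² = (2/5)(1.67)(0.447)² = 0.13347 kg m²; centre at d = 0.44 m, so I = I_cm + Md² gives I = 0.13347 + (1.67)(0.44)² = 0.45678 kg m².
Thin rod: I_cm = (1/12)ML² = (1/12)(3.22)(0.221)² = 0.013106 kg m²; centre at d = 0.259 m, so I = I_cm + Md² gives I = 0.013106 + (3.22)(0.259)² = 0.22911 kg m².
Total I = 5.6202 + 0.019401 + 0.45678 + 0.22911 = 6.3255 kg m².

6.33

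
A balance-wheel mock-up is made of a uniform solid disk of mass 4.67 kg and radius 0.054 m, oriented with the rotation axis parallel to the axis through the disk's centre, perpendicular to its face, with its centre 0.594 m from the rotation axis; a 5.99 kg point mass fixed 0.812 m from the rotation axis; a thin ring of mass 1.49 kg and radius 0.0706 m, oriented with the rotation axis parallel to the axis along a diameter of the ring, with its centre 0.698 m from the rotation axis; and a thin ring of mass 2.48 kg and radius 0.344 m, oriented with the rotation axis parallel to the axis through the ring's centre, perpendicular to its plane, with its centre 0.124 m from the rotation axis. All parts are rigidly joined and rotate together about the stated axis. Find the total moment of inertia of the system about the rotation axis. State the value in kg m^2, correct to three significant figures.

Solid disk: I_cm = (1/2)MR² = (1/2)(4.67)(0.054)² = 0.0068089 kg m^2; centre at d = 0.594 m, so the parallel axis theorem gives I = 0.0068089 + (4.67)(0.594)² = 1.6546 kg m^2.
Point mass: I_cm = 0; centre at d = 0.812 m, so the parallel axis theorem gives I = 0 + (5.99)(0.812)² = 3.9495 kg m^2.
Thin ring: I_cm = (1/2)MR² = (1/2)(1.49)(0.0706)² = 0.0037133 kg m^2; centre at d = 0.698 m, so the parallel axis theorem gives I = 0.0037133 + (1.49)(0.698)² = 0.72965 kg m^2.
Thin ring: I_cm = MR² = (2.48)(0.344)² = 0.29347 kg m^2; centre at d = 0.124 m, so the parallel axis theorem gives I = 0.29347 + (2.48)(0.124)² = 0.33161 kg m^2.
Total I = 1.6546 + 3.9495 + 0.72965 + 0.33161 = 6.6653 kg m^2.

6.67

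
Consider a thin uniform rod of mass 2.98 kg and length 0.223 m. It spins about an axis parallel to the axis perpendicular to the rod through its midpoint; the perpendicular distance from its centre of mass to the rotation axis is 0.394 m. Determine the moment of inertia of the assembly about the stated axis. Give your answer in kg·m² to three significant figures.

I_cm = (1/12)ML² = (1/12)(2.98)(0.223)² = 0.012349 kg·m²; centre at d = 0.394 m, so the parallel axis theorem gives I = 0.012349 + (2.98)(0.394)² = 0.47495 kg·m².

0.475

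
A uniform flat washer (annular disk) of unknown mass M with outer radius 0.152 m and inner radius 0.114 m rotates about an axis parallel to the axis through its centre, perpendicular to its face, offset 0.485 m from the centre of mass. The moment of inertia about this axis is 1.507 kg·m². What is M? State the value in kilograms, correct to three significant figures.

I = I_cm + Md² = (1/2)M(R²+r²) + Md² = M·[0.5·[(0.152)² + (0.114)²] + (0.485)²] = M·0.25327.
So M = 1.507 / 0.25327 = 5.9501 kg.

5.95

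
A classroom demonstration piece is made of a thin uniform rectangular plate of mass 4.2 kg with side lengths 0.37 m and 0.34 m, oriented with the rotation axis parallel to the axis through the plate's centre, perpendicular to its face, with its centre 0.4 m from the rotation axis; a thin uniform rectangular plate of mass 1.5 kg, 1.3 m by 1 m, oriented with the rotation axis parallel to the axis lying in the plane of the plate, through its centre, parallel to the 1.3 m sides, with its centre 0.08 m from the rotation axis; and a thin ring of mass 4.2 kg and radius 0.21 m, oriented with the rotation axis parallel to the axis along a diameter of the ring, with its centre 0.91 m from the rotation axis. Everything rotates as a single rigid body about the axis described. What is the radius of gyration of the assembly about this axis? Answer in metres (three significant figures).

Rectangular plate: I_cm = (1/12)M(a²+b²) = (1/12)(4.2)[(0.37)² + (0.34)²] = 0.088375 kg·m²; centre at d = 0.4 m, so the parallel axis theorem gives I = 0.088375 + (4.2)(0.4)² = 0.76038 kg·m².
Rectangular plate: I_cm = (1/12)Mb² = (1/12)(1.5)(1)² = 0.125 kg·m²; centre at d = 0.08 m, so the parallel axis theorem gives I = 0.125 + (1.5)(0.08)² = 0.1346 kg·m².
Thin ring: I_cm = (1/2)MR² = (1/2)(4.2)(0.21)² = 0.09261 kg·m²; centre at d = 0.91 m, so the parallel axis theorem gives I = 0.09261 + (4.2)(0.91)² = 3.5706 kg·m².
Total I = 4.4656 kg·m²; total mass M = 9.9 kg.
k = √(I/M) = √(4.4656/9.9) = 0.67162 m.

0.672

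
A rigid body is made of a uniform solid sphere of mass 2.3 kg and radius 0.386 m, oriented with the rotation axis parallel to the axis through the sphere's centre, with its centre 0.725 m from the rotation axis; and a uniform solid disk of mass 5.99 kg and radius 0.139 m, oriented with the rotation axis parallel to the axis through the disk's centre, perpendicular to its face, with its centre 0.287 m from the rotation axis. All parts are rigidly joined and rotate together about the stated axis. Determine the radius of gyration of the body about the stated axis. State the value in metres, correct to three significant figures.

Solid sphere: I_cm = (2/5)MR² = (2/5)(2.3)(0.386)² = 0.13708 kg·m²; centre at d = 0.725 m, so I = I_cm + Md² gives I = 0.13708 + (2.3)(0.725)² = 1.346 kg·m².
Solid disk: I_cm = (1/2)MR² = (1/2)(5.99)(0.139)² = 0.057866 kg·m²; centre at d = 0.287 m, so I = I_cm + Md² gives I = 0.057866 + (5.99)(0.287)² = 0.55126 kg·m².
Total I = 1.8973 kg·m²; total mass M = 8.29 kg.
k = √(I/M) = √(1.8973/8.29) = 0.4784 m.

0.478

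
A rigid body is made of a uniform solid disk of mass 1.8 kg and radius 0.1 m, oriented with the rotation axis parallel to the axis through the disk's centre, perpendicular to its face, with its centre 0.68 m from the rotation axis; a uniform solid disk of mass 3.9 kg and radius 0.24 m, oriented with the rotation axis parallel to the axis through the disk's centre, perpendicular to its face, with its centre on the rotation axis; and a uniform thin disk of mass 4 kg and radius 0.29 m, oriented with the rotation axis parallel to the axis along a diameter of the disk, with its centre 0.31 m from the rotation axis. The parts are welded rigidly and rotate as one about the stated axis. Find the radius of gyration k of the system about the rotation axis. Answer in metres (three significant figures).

Solid disk: I_cm = (1/2)MR² = (1/2)(1.8)(0.1)² = 0.009 kg m^2; centre at d = 0.68 m, so the parallel axis theorem gives I = 0.009 + (1.8)(0.68)² = 0.84132 kg m^2.
Solid disk: I_cm = (1/2)MR² = (1/2)(3.9)(0.24)² = 0.11232 kg m^2; axis through the centre, so I = 0.11232 kg m^2.
Thin disk: I_cm = (1/4)MR² = (1/4)(4)(0.29)² = 0.0841 kg m^2; centre at d = 0.31 m, so the parallel axis theorem gives I = 0.0841 + (4)(0.31)² = 0.4685 kg m^2.
Total I = 1.4221 kg m^2; total mass M = 9.7 kg.
k = √(I/M) = √(1.4221/9.7) = 0.3829 m.

0.383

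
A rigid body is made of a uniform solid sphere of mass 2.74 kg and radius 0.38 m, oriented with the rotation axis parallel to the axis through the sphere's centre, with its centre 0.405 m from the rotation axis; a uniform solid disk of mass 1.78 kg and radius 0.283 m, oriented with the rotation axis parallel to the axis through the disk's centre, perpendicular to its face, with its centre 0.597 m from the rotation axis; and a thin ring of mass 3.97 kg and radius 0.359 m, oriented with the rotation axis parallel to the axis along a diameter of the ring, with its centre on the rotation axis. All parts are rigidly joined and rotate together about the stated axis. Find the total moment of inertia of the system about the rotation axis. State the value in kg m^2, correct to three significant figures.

1.57

Solid sphere: I_cm = (2/5)MR² = (2/5)(2.74)(0.38)² = 0.15826 kg m^2; centre at d = 0.405 m, so the parallel axis theorem gives I = 0.15826 + (2.74)(0.405)² = 0.60769 kg m^2.
Solid disk: I_cm = (1/2)MR² = (1/2)(1.78)(0.283)² = 0.071279 kg m^2; centre at d = 0.597 m, so the parallel axis theorem gives I = 0.071279 + (1.78)(0.597)² = 0.70569 kg m^2.
Thin ring: I_cm = (1/2)MR² = (1/2)(3.97)(0.359)² = 0.25583 kg m^2; axis through the centre, so I = 0.25583 kg m^2.
Total I = 0.60769 + 0.70569 + 0.25583 = 1.5692 kg m^2.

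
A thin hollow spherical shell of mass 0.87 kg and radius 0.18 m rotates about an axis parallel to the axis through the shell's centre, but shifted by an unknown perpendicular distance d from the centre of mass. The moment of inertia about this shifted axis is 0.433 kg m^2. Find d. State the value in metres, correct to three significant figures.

About the centre-of-mass axis, I_cm = (2/3)MR² = (2/3)(0.87)(0.18)² = 0.018792 kg m^2.
Parallel axis theorem: I = I_cm + Md², so Md² = 0.433 − 0.018792 = 0.41421 kg m^2.
d = √(0.41421 / 0.87) = 0.69 m.

0.690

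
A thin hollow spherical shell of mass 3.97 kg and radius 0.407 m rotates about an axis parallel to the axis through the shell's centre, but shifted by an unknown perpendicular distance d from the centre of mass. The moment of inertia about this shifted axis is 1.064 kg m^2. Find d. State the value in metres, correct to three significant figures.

About the centre-of-mass axis, I_cm = (2/3)MR² = (2/3)(3.97)(0.407)² = 0.43842 kg m^2.
Parallel axis theorem: I = I_cm + Md², so Md² = 1.064 − 0.43842 = 0.62558 kg m^2.
d = √(0.62558 / 3.97) = 0.39696 m.

0.397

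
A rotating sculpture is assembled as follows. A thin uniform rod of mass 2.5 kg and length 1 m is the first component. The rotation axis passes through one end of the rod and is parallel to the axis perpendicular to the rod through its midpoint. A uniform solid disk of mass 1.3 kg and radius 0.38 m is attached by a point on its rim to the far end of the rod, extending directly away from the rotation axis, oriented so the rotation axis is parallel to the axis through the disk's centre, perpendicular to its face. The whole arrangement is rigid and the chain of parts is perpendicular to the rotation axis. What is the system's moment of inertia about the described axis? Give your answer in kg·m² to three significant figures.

Thin rod: I_cm = (1/12)ML² = (1/12)(2.5)(1)² = 0.20833 kg·m²; centre at d = 0.5 m, so the parallel axis theorem gives I = 0.20833 + (2.5)(0.5)² = 0.83333 kg·m².
Solid disk: I_cm = (1/2)MR² = (1/2)(1.3)(0.38)² = 0.09386 kg·m²; centre at d = 0.5 + 0.5 + 0.38 = 1.38 m, so the parallel axis theorem gives I = 0.09386 + (1.3)(1.38)² = 2.5696 kg·m².
Total I = 0.83333 + 2.5696 = 3.4029 kg·m².

3.40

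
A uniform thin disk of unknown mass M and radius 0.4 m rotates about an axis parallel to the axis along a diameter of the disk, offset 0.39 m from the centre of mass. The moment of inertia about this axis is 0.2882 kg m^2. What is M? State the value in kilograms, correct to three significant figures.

1.50

I = I_cm + Md² = (1/4)MR² + Md² = M·[0.25·(0.4)² + (0.39)²] = M·0.1921.
So M = 0.2882 / 0.1921 = 1.5003 kg.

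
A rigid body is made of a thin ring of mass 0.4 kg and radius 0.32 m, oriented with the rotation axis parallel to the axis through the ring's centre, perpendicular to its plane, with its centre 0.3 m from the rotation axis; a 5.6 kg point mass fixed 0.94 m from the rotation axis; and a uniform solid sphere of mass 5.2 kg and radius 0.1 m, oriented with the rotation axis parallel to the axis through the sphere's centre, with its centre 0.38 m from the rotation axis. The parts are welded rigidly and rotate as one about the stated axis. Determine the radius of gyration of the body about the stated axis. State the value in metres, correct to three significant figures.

Thin ring: I_cm = MR² = (0.4)(0.32)² = 0.04096 kg·m²; centre at d = 0.3 m, so the parallel axis theorem gives I = 0.04096 + (0.4)(0.3)² = 0.07696 kg·m².
Point mass: I_cm = 0; centre at d = 0.94 m, so the parallel axis theorem gives I = 0 + (5.6)(0.94)² = 4.9482 kg·m².
Solid sphere: I_cm = (2/5)MR² = (2/5)(5.2)(0.1)² = 0.0208 kg·m²; centre at d = 0.38 m, so the parallel axis theorem gives I = 0.0208 + (5.2)(0.38)² = 0.77168 kg·m².
Total I = 5.7968 kg·m²; total mass M = 11.2 kg.
k = √(I/M) = √(5.7968/11.2) = 0.71942 m.

0.719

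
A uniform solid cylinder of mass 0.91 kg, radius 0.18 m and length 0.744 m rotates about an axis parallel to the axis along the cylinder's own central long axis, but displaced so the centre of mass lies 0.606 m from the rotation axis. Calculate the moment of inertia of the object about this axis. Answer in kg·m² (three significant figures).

0.349

I_cm = (1/2)MR² = (1/2)(0.91)(0.18)² = 0.014742 kg·m²; centre at d = 0.606 m, so I = I_cm + Md² gives I = 0.014742 + (0.91)(0.606)² = 0.34893 kg·m².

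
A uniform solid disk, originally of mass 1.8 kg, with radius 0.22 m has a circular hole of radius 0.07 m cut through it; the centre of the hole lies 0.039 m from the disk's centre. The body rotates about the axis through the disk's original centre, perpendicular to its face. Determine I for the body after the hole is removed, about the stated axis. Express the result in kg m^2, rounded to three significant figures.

Unpierced body about its centre: I₀ = (1/2)MR² = (1/2)(1.8)(0.22)² = 0.04356 kg m^2.
The removed disk has mass m = M·(r/R)² = (1.8)(0.07/0.22)² = 0.18223 kg (same uniform areal density).
Its moment of inertia about the rotation axis (parallel-axis theorem): I_hole = (1/2)mr² + md² = (1/2)(0.18223)(0.07)² + (0.18223)(0.039)² = 0.00072364 kg m^2.
Treating the hole as negative mass, I = I₀ − I_hole = 0.04356 − 0.00072364 = 0.042836 kg m^2.

0.0428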